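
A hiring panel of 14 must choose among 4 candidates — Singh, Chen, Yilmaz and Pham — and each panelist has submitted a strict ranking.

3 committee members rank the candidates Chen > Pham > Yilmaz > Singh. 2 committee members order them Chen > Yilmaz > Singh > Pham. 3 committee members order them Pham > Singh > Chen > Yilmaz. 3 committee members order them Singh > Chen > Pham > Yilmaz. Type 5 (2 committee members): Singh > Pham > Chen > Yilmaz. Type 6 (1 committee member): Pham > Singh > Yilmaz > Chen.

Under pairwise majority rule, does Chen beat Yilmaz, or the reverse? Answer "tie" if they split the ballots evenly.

Chen

Ballots ranking Chen above Yilmaz: 3 + 2 + 3 + 3 + 2 = 13.
Ballots ranking Yilmaz above Chen: 14 − 13 = 1.
Chen wins the head-to-head 13–1.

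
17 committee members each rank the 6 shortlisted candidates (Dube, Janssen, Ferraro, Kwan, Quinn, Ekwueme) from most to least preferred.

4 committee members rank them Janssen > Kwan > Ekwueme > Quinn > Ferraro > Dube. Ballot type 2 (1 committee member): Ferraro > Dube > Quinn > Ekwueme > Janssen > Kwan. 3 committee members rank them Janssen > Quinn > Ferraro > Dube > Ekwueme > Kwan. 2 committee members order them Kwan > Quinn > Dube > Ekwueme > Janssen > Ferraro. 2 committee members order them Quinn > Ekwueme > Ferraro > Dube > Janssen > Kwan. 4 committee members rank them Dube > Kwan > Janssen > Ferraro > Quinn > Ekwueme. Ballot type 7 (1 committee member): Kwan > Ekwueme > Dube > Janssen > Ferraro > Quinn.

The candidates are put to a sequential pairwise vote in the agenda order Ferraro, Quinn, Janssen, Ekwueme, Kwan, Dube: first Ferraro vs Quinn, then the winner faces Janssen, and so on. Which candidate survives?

Round 1: Ferraro vs Quinn — 6–11, Quinn advances.
Round 2: Quinn vs Janssen — 5–12, Janssen advances.
Round 3: Janssen vs Ekwueme — 11–6, Janssen advances.
Round 4: Janssen vs Kwan — 10–7, Janssen advances.
Round 5: Janssen vs Dube — 7–10, Dube advances.
Dube survives the agenda.

Dube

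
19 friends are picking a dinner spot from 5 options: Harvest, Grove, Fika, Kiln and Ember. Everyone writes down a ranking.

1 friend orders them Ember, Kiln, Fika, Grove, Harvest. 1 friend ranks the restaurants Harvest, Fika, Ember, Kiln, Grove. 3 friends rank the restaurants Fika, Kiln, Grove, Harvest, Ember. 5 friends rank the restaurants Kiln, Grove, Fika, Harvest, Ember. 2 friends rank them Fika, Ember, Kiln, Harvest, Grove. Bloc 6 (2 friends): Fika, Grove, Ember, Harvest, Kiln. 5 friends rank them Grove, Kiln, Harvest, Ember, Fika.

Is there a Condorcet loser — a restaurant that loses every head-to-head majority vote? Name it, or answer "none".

Ember

Pairwise majorities:
Harvest vs Grove: Grove wins 16–3.
Harvest vs Fika: 6 to 13, Fika.
Harvest vs Kiln: 3 to 16, Kiln.
Harvest vs Ember: Harvest wins 14–5.
Grove vs Fika: Grove wins 10–9.
Grove vs Kiln: Grove preferred on 2+5 = 7 ballots; Kiln wins 12–7.
Grove vs Ember: Grove wins 15–4.
Fika vs Kiln: 1+3+2+2 = 8 for Fika, 11 for Kiln — Kiln by 11–8.
Fika vs Ember: 1+3+5+2+2 = 13 for Fika, 6 for Ember — Fika by 13–6.
Kiln vs Ember: Kiln, 13–6.
Ember is beaten in every head-to-head and is the Condorcet loser.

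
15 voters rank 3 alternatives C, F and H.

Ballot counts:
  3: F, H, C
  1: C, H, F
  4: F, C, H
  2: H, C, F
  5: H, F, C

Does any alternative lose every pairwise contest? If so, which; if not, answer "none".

C

Head-to-head results (15 voters):
C vs F: C is ranked higher on 1+2 = 3 ballots, F on 12. F wins 12–3.
C vs H: 5 to 10, H.
F–H: H 8–7.
C loses to every other alternative — it is the Condorcet loser.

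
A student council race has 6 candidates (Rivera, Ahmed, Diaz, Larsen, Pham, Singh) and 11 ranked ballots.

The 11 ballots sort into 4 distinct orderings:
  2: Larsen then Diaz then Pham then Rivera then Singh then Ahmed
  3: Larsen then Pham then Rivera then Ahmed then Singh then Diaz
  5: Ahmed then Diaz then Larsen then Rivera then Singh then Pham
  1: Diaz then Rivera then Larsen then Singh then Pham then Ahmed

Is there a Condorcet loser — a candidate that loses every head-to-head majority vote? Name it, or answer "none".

Head-to-head results (11 voters):
Rivera vs Ahmed: Rivera preferred on 2+3+1 = 6 ballots; Rivera wins 6–5.
Rivera vs Diaz: Diaz wins 8–3.
Rivera vs Larsen: Rivera is ranked higher on 1 ballot, Larsen on 10. Larsen wins 10–1.
Rivera vs Pham: Rivera preferred on 5+1 = 6 ballots; Rivera wins 6–5.
Rivera vs Singh: Rivera is ranked higher on 2+3+5+1 = 11 ballots, Singh on 0. Rivera wins 11–0.
Ahmed vs Diaz: Ahmed preferred on 3+5 = 8 ballots; Ahmed wins 8–3.
Ahmed vs Larsen: Ahmed preferred on 5 ballots; Larsen wins 6–5.
Ahmed vs Pham: Pham wins 6–5.
Ahmed vs Singh: Ahmed, 8–3.
Diaz vs Larsen: 6 to 5, Diaz.
Diaz vs Pham: Diaz, 8–3.
Diaz vs Singh: Diaz wins 8–3.
Larsen vs Pham: 11 to 0, Larsen.
Larsen vs Singh: 11 to 0, Larsen.
Pham vs Singh: Singh, 6–5.
Each candidate has at least one pairwise win (Rivera beats Ahmed; Ahmed beats Diaz; Diaz beats Rivera; Larsen beats Rivera; Pham beats Ahmed; Singh beats Pham) — no Condorcet loser.

none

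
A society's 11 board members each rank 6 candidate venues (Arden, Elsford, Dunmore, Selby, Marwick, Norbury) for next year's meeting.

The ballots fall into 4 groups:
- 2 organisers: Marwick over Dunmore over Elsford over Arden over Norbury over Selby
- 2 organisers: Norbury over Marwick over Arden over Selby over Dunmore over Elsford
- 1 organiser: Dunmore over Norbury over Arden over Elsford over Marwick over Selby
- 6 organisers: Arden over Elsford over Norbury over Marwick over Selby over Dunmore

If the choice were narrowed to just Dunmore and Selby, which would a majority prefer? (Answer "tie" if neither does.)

Ballots ranking Dunmore above Selby: 2 + 1 = 3.
Ballots ranking Selby above Dunmore: 11 − 3 = 8.
Selby wins the head-to-head 8–3.

Selby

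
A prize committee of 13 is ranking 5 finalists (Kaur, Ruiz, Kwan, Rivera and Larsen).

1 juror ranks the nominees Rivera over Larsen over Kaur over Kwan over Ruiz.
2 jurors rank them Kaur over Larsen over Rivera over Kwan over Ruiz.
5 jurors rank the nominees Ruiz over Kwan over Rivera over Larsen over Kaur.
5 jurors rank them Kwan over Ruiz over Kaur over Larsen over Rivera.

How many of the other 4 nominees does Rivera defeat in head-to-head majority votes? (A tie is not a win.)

Rivera against each rival (13 jurors):
Rivera vs Kaur: Kaur, 7–6.
Rivera vs Ruiz: Rivera preferred on 1+2 = 3 ballots; Ruiz wins 10–3.
Rivera vs Kwan: Kwan wins 10–3.
Rivera–Larsen: Larsen 7–6.
Rivera beats no one; loses to Kaur, Ruiz, Kwan, Larsen — 0 pairwise wins.

0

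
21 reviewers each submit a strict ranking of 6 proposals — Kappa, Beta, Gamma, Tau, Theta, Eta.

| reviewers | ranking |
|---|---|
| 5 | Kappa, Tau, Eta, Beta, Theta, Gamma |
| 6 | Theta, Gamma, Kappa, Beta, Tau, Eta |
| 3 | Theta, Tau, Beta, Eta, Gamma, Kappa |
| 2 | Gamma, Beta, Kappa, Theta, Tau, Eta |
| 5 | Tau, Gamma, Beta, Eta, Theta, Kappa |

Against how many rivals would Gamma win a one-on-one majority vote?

Gamma against each rival (21 reviewers):
Gamma vs Kappa: Gamma preferred on 6+3+2+5 = 16 ballots; Gamma wins 16–5.
Gamma vs Beta: Gamma, 13–8.
Gamma vs Tau: 6+2 = 8 for Gamma, 13 for Tau — Tau by 13–8.
Gamma vs Theta: Theta wins 14–7.
Gamma–Eta: Gamma 13–8.
Gamma beats Kappa, Beta, Eta; loses to Tau, Theta — 3 pairwise wins.

3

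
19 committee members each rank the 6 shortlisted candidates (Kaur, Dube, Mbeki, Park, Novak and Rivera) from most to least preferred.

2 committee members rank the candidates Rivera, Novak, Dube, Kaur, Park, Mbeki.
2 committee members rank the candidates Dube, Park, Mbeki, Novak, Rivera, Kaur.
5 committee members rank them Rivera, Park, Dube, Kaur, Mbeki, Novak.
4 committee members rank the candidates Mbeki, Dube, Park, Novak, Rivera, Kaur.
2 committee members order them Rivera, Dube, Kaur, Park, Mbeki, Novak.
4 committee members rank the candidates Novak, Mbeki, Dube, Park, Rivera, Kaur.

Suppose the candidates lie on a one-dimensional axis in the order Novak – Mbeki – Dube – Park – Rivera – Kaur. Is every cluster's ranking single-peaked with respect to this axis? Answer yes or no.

Axis positions: Novak=1, Mbeki=2, Dube=3, Park=4, Rivera=5, Kaur=6.
Cluster 1: ranking walks positions 5-1-3-6-4-2; Novak is ranked above Park even though Park lies between Novak and the peak Rivera on the axis — preferences dip and rise again. Not single-peaked.
Cluster 2 (peak Dube at position 3): ranking walks positions 3-4-2-1-5-6, expanding outward from the peak — single-peaked.
Cluster 3 (peak Rivera at position 5): ranking walks positions 5-4-3-6-2-1, expanding outward from the peak — single-peaked.
Cluster 4 (peak Mbeki at position 2): ranking walks positions 2-3-4-1-5-6, expanding outward from the peak — single-peaked.
Cluster 5: ranking walks positions 5-3-6-4-2-1; Dube is ranked above Park even though Park lies between Dube and the peak Rivera on the axis — preferences dip and rise again. Not single-peaked.
Cluster 6 (peak Novak at position 1): ranking walks positions 1-2-3-4-5-6, expanding outward from the peak — single-peaked.
Cluster 1 violates single-peakedness, so the profile is not single-peaked on this axis.

no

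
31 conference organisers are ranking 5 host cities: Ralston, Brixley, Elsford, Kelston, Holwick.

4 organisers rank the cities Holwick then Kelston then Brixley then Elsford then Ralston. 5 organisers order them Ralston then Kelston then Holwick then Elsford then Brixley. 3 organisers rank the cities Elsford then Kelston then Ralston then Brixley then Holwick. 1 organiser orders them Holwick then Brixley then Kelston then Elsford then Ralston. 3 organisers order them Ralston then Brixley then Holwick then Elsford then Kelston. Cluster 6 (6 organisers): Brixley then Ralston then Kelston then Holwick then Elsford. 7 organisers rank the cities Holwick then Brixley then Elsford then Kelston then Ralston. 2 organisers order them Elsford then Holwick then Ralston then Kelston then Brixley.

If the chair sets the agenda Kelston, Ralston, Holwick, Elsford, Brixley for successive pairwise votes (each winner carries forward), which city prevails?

Round 1: Kelston vs Ralston — 15–16, Ralston advances.
Round 2: Ralston vs Holwick — 17–14, Ralston advances.
Round 3: Ralston vs Elsford — 14–17, Elsford advances.
Round 4: Elsford vs Brixley — 10–21, Brixley advances.
The agenda winner is Brixley.

Brixley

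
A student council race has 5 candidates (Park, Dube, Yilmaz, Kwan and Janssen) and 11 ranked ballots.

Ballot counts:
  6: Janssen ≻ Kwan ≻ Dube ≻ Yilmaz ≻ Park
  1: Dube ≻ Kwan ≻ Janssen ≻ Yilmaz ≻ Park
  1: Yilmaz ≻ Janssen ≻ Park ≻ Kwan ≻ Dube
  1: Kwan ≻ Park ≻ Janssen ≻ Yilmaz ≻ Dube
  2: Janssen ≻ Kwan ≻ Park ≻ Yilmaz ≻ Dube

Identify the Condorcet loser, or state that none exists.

Park

Pairwise majorities:
Park vs Dube: Park preferred on 1+1+2 = 4 ballots; Dube wins 7–4.
Park vs Yilmaz: Park preferred on 1+2 = 3 ballots; Yilmaz wins 8–3.
Park vs Kwan: 1 for Park, 10 for Kwan — Kwan by 10–1.
Park vs Janssen: 1 to 10, Janssen.
Dube vs Yilmaz: 7 to 4, Dube.
Dube vs Kwan: 1 for Dube, 10 for Kwan — Kwan by 10–1.
Dube vs Janssen: Dube is ranked higher on 1 ballot, Janssen on 10. Janssen wins 10–1.
Yilmaz vs Kwan: 1 to 10, Kwan.
Yilmaz–Janssen: Janssen 10–1.
Kwan vs Janssen: 2 to 9, Janssen.
Park loses to every other candidate — it is the Condorcet loser.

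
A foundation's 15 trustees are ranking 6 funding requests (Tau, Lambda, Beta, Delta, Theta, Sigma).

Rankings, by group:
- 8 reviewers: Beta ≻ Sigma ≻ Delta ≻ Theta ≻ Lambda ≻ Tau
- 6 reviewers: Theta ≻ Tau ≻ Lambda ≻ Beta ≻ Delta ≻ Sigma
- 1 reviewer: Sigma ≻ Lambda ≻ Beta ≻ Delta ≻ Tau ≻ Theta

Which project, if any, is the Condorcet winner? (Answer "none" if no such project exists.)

Beta

Head-to-head results (15 reviewers):
Tau–Lambda: Lambda 9–6.
Tau vs Beta: Beta wins 9–6.
Tau–Delta: Delta 9–6.
Tau–Theta: Theta 14–1.
Tau vs Sigma: Sigma wins 9–6.
Lambda vs Beta: Beta, 8–7.
Lambda vs Delta: Delta wins 8–7.
Lambda vs Theta: Theta wins 14–1.
Lambda–Sigma: Sigma 9–6.
Beta vs Delta: Beta wins 15–0.
Beta vs Theta: Beta, 9–6.
Beta vs Sigma: Beta wins 14–1.
Delta vs Theta: Delta, 9–6.
Delta–Sigma: Sigma 9–6.
Theta vs Sigma: Sigma wins 9–6.
Only Beta has no losses; Beta is the Condorcet winner.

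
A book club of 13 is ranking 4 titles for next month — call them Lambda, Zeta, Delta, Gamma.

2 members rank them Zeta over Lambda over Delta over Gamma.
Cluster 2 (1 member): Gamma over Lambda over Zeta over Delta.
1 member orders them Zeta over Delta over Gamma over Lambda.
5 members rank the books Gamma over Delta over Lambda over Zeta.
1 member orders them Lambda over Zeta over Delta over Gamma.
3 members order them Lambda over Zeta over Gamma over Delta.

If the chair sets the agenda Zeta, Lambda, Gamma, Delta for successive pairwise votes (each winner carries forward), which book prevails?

Gamma

Round 1: Zeta vs Lambda — 3–10, Lambda advances.
Round 2: Lambda vs Gamma — 6–7, Gamma advances.
Round 3: Gamma vs Delta — 9–4, Gamma advances.
The agenda winner is Gamma.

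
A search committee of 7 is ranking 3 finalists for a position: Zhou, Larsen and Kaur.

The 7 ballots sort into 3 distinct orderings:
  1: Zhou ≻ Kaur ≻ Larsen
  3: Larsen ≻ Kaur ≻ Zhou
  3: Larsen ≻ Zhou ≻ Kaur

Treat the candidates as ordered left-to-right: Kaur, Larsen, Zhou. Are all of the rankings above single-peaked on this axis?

Axis positions: Kaur=1, Larsen=2, Zhou=3.
Group 1: ranking walks positions 3-1-2; Kaur is ranked above Larsen even though Larsen lies between Kaur and the peak Zhou on the axis — preferences dip and rise again. Not single-peaked.
Group 2 (peak Larsen at position 2): ranking walks positions 2-1-3, expanding outward from the peak — single-peaked.
Group 3 (peak Larsen at position 2): ranking walks positions 2-3-1, expanding outward from the peak — single-peaked.
Group 1 violates single-peakedness, so the profile is not single-peaked on this axis.

no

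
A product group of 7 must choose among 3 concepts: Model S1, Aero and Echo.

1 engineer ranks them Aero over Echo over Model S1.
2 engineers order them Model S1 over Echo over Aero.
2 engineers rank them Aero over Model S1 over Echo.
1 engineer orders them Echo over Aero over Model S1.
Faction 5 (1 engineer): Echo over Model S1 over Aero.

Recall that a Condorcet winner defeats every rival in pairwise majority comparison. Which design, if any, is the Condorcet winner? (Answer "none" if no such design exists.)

Check each pair by majority over 7 ballots:
Model S1 vs Aero: Model S1 preferred on 2+1 = 3 ballots; Aero wins 4–3.
Model S1 vs Echo: Model S1 is ranked higher on 2+2 = 4 ballots, Echo on 3. Model S1 wins 4–3.
Aero vs Echo: 3 to 4, Echo.
No design is unbeaten: Model S1 loses to Aero; Aero loses to Echo; Echo loses to Model S1. In particular Model S1 → Echo → Aero → Model S1 is a majority cycle — no Condorcet winner exists.

none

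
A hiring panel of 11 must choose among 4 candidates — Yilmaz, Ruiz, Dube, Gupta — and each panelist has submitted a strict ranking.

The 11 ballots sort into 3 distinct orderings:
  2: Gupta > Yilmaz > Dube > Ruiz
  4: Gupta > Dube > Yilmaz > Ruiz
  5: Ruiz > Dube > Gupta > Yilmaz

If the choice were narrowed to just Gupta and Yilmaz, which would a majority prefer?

Gupta

Ballots ranking Gupta above Yilmaz: 2 + 4 + 5 = 11.
Ballots ranking Yilmaz above Gupta: 11 − 11 = 0.
Gupta wins the head-to-head 11–0.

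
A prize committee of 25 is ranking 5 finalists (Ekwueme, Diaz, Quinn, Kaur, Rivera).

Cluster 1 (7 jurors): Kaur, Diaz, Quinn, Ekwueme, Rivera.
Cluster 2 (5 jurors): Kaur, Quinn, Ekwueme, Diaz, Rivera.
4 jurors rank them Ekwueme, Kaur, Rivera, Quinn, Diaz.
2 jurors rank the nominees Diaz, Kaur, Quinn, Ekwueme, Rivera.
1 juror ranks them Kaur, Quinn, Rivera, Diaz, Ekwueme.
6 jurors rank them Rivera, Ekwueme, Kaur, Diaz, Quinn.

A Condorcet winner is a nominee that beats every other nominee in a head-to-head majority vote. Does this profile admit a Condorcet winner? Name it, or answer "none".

Head-to-head results (25 jurors):
Ekwueme–Diaz: Ekwueme 15–10.
Ekwueme–Quinn: Quinn 15–10.
Ekwueme vs Kaur: Kaur, 15–10.
Ekwueme vs Rivera: Ekwueme wins 18–7.
Diaz vs Quinn: 15 to 10, Diaz.
Diaz vs Kaur: Kaur, 23–2.
Diaz vs Rivera: Diaz preferred on 7+5+2 = 14 ballots; Diaz wins 14–11.
Quinn vs Kaur: 0 for Quinn, 25 for Kaur — Kaur by 25–0.
Quinn vs Rivera: 15 to 10, Quinn.
Kaur–Rivera: Kaur 19–6.
Kaur beats each of Ekwueme, Diaz, Quinn, Rivera — Kaur is the Condorcet winner.

Kaur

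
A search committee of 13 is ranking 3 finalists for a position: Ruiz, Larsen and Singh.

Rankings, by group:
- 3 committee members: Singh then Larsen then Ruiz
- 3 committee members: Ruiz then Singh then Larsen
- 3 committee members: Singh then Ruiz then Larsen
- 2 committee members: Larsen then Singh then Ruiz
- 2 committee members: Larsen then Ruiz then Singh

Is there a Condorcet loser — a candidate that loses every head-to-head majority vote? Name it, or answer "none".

Pairwise majorities:
Ruiz vs Larsen: Larsen, 7–6.
Ruiz–Singh: Singh 8–5.
Larsen vs Singh: Singh wins 9–4.
Ruiz is beaten in every head-to-head and is the Condorcet loser.

Ruiz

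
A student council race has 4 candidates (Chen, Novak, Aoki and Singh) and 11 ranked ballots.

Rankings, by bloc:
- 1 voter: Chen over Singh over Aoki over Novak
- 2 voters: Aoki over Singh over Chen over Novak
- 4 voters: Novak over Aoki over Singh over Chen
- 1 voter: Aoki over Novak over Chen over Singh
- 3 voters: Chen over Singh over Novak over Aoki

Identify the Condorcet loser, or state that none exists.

Pairwise majorities:
Chen vs Novak: Chen wins 6–5.
Chen–Aoki: Aoki 7–4.
Chen vs Singh: 5 to 6, Singh.
Novak vs Aoki: 7 to 4, Novak.
Novak vs Singh: 5 to 6, Singh.
Aoki vs Singh: Aoki preferred on 2+4+1 = 7 ballots; Aoki wins 7–4.
Each candidate has at least one pairwise win (Chen beats Novak; Novak beats Aoki; Aoki beats Chen; Singh beats Chen) — no Condorcet loser.

none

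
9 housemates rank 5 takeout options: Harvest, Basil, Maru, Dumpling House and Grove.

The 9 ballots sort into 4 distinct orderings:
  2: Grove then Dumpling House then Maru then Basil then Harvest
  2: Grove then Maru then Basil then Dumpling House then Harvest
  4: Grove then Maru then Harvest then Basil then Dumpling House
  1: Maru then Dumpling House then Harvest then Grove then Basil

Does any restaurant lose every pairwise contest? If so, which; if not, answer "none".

none

Head-to-head results (9 friends):
Harvest–Basil: Harvest 5–4.
Harvest vs Maru: 0 for Harvest, 9 for Maru — Maru by 9–0.
Harvest vs Dumpling House: Harvest is ranked higher on 4 ballots, Dumpling House on 5. Dumpling House wins 5–4.
Harvest vs Grove: Harvest is ranked higher on 1 ballot, Grove on 8. Grove wins 8–1.
Basil vs Maru: Maru, 9–0.
Basil–Dumpling House: Basil 6–3.
Basil vs Grove: Basil is ranked higher on 0 ballots, Grove on 9. Grove wins 9–0.
Maru–Dumpling House: Maru 7–2.
Maru–Grove: Grove 8–1.
Dumpling House vs Grove: Dumpling House preferred on 1 ballot; Grove wins 8–1.
No restaurant is winless: Harvest beats Basil; Basil beats Dumpling House; Maru beats Harvest; Dumpling House beats Harvest; Grove beats Harvest. There is no Condorcet loser.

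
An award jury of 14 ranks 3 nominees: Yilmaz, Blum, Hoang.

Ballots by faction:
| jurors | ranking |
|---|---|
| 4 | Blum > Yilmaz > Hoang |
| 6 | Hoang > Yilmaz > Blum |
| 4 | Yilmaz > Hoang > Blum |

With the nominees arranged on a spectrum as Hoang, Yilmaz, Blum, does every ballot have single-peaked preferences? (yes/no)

Axis positions: Hoang=1, Yilmaz=2, Blum=3.
Faction 1 (peak Blum at position 3): ranking walks positions 3-2-1, expanding outward from the peak — single-peaked.
Faction 2 (peak Hoang at position 1): ranking walks positions 1-2-3, expanding outward from the peak — single-peaked.
Faction 3 (peak Yilmaz at position 2): ranking walks positions 2-1-3, expanding outward from the peak — single-peaked.
Every ranking is single-peaked on this axis.

yes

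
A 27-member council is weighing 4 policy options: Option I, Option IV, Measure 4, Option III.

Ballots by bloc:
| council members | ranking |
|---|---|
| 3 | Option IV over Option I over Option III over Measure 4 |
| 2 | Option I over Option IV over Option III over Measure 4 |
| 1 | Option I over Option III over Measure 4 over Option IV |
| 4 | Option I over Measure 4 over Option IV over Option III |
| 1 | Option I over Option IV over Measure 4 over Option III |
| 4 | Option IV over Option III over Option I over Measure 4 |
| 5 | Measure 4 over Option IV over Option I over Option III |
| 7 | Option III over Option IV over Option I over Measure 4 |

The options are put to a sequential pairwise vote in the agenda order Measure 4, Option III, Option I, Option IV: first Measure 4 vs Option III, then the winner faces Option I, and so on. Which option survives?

Round 1: Measure 4 vs Option III — 10–17, Option III advances.
Round 2: Option III vs Option I — 11–16, Option I advances.
Round 3: Option I vs Option IV — 8–19, Option IV advances.
Option IV survives the agenda.

Option IV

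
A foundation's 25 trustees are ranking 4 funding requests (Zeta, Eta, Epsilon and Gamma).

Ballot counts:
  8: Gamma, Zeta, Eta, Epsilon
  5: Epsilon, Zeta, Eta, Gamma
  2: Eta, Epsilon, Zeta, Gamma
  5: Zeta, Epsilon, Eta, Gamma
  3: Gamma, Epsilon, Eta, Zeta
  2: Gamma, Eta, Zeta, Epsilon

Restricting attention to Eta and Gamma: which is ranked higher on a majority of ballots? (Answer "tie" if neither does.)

Ballots ranking Eta above Gamma: 5 + 2 + 5 = 12.
Ballots ranking Gamma above Eta: 25 − 12 = 13.
Gamma wins the head-to-head 13–12.

Gamma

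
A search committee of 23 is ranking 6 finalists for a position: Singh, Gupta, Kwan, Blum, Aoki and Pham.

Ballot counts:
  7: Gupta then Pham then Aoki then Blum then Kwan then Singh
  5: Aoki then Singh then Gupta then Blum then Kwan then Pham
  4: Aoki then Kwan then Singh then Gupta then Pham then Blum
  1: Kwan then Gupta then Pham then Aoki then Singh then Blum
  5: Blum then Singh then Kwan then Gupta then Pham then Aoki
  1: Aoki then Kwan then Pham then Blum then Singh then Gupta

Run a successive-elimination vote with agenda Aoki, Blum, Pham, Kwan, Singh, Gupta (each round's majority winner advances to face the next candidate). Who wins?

Gupta

Round 1: Aoki vs Blum — 18–5, Aoki advances.
Round 2: Aoki vs Pham — 10–13, Pham advances.
Round 3: Pham vs Kwan — 7–16, Kwan advances.
Round 4: Kwan vs Singh — 13–10, Kwan advances.
Round 5: Kwan vs Gupta — 11–12, Gupta advances.
Gupta survives the agenda.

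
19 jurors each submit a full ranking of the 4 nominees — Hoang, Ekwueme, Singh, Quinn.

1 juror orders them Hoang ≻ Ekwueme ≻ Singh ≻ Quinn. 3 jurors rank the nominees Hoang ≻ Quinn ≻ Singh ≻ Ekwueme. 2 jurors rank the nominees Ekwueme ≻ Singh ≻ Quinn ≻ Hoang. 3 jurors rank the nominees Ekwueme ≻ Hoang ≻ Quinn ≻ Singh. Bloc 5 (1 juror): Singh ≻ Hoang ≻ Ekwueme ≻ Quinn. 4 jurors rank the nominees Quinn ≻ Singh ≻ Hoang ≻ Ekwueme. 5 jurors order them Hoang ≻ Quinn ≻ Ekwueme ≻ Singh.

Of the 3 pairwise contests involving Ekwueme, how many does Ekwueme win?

1

Ekwueme against each rival (19 jurors):
Ekwueme vs Hoang: Hoang, 14–5.
Ekwueme vs Singh: Ekwueme preferred on 1+2+3+5 = 11 ballots; Ekwueme wins 11–8.
Ekwueme–Quinn: Quinn 12–7.
Ekwueme beats Singh; loses to Hoang, Quinn — 1 pairwise win.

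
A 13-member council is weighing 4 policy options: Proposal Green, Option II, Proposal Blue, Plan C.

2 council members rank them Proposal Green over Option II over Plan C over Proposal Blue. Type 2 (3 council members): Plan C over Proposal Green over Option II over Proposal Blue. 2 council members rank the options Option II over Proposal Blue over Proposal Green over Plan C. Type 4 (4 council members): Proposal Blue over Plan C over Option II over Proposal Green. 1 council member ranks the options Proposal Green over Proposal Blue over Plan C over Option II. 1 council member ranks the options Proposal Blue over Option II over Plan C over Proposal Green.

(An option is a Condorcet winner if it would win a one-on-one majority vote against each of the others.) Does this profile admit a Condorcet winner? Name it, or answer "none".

none

Check each pair by majority over 13 ballots:
Proposal Green vs Option II: Proposal Green preferred on 2+3+1 = 6 ballots; Option II wins 7–6.
Proposal Green vs Proposal Blue: 2+3+1 = 6 for Proposal Green, 7 for Proposal Blue — Proposal Blue by 7–6.
Proposal Green vs Plan C: 2+2+1 = 5 for Proposal Green, 8 for Plan C — Plan C by 8–5.
Option II vs Proposal Blue: 2+3+2 = 7 for Option II, 6 for Proposal Blue — Option II by 7–6.
Option II vs Plan C: 2+2+1 = 5 for Option II, 8 for Plan C — Plan C by 8–5.
Proposal Blue vs Plan C: Proposal Blue preferred on 2+4+1+1 = 8 ballots; Proposal Blue wins 8–5.
Every option loses at least once (Proposal Green loses to Option II; Option II loses to Plan C; Proposal Blue loses to Option II; Plan C loses to Proposal Blue). The majority relation contains the cycle Option II beats Proposal Blue beats Plan C beats Option II, so there is no Condorcet winner.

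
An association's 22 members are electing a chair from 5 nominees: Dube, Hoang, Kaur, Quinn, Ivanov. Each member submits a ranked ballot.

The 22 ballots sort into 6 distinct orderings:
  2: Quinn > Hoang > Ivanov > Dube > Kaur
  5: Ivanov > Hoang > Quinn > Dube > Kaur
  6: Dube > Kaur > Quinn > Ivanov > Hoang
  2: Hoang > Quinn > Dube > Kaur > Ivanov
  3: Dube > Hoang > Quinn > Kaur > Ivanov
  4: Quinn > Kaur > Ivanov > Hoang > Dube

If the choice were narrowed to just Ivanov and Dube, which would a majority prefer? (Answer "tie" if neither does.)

tie

Ballots ranking Ivanov above Dube: 2 + 5 + 4 = 11.
Ballots ranking Dube above Ivanov: 22 − 11 = 11.
11–11: the pair ties.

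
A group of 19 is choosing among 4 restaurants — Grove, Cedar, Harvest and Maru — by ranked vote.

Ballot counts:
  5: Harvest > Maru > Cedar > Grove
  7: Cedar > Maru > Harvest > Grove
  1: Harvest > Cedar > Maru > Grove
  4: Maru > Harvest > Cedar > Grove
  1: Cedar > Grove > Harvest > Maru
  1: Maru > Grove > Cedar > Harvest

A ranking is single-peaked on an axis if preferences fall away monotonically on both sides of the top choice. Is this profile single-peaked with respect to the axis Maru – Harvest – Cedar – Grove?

Axis positions: Maru=1, Harvest=2, Cedar=3, Grove=4.
Faction 1 (peak Harvest at position 2): ranking walks positions 2-1-3-4, expanding outward from the peak — single-peaked.
Faction 2: ranking walks positions 3-1-2-4; Maru is ranked above Harvest even though Harvest lies between Maru and the peak Cedar on the axis — preferences dip and rise again. Not single-peaked.
Faction 3 (peak Harvest at position 2): ranking walks positions 2-3-1-4, expanding outward from the peak — single-peaked.
Faction 4 (peak Maru at position 1): ranking walks positions 1-2-3-4, expanding outward from the peak — single-peaked.
Faction 5 (peak Cedar at position 3): ranking walks positions 3-4-2-1, expanding outward from the peak — single-peaked.
Faction 6: ranking walks positions 1-4-3-2; Grove is ranked above Harvest even though Harvest lies between Grove and the peak Maru on the axis — preferences dip and rise again. Not single-peaked.
Faction 2 violates single-peakedness, so the profile is not single-peaked on this axis.

no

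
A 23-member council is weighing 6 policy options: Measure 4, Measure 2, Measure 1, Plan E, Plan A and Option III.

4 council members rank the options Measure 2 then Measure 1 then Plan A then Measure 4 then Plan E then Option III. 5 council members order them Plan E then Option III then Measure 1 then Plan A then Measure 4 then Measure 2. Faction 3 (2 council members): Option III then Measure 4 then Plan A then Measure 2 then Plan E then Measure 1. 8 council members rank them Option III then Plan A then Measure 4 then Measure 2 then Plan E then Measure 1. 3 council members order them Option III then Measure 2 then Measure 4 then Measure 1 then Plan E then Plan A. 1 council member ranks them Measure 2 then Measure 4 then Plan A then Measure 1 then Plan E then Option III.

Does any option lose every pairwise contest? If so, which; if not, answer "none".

none

Pairwise majorities:
Measure 4 vs Measure 2: Measure 4 wins 15–8.
Measure 4–Measure 1: Measure 4 14–9.
Measure 4 vs Plan E: Measure 4 is ranked higher on 4+2+8+3+1 = 18 ballots, Plan E on 5. Measure 4 wins 18–5.
Measure 4–Plan A: Plan A 17–6.
Measure 4 vs Option III: 4+1 = 5 for Measure 4, 18 for Option III — Option III by 18–5.
Measure 2 vs Measure 1: 18 to 5, Measure 2.
Measure 2–Plan E: Measure 2 18–5.
Measure 2 vs Plan A: Measure 2 preferred on 4+3+1 = 8 ballots; Plan A wins 15–8.
Measure 2 vs Option III: Option III wins 18–5.
Measure 1 vs Plan E: Measure 1 is ranked higher on 4+3+1 = 8 ballots, Plan E on 15. Plan E wins 15–8.
Measure 1–Plan A: Measure 1 12–11.
Measure 1 vs Option III: Measure 1 preferred on 4+1 = 5 ballots; Option III wins 18–5.
Plan E vs Plan A: Plan A wins 15–8.
Plan E vs Option III: Option III wins 13–10.
Plan A–Option III: Option III 18–5.
No option is winless: Measure 4 beats Measure 2; Measure 2 beats Measure 1; Measure 1 beats Plan A; Plan E beats Measure 1; Plan A beats Measure 4; Option III beats Measure 4. There is no Condorcet loser.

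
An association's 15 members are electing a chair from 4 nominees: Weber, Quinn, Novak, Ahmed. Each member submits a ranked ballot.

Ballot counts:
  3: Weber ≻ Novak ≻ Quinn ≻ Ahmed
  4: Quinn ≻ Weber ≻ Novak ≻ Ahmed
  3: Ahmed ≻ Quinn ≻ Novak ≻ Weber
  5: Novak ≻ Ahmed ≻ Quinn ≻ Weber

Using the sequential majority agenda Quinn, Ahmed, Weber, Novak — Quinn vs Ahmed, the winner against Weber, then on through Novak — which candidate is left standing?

Round 1: Quinn vs Ahmed — 7–8, Ahmed advances.
Round 2: Ahmed vs Weber — 8–7, Ahmed advances.
Round 3: Ahmed vs Novak — 3–12, Novak advances.
The agenda winner is Novak.

Novak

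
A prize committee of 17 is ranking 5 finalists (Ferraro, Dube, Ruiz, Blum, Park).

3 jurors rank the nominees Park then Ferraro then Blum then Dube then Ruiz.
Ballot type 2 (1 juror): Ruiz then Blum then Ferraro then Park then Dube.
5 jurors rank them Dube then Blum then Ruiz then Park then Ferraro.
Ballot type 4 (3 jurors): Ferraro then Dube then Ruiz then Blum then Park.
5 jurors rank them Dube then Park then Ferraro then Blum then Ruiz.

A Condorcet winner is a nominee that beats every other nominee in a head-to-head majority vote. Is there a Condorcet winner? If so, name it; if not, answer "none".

Dube

Check each pair by majority over 17 ballots:
Ferraro vs Dube: Ferraro preferred on 3+1+3 = 7 ballots; Dube wins 10–7.
Ferraro vs Ruiz: 11 to 6, Ferraro.
Ferraro vs Blum: 3+3+5 = 11 for Ferraro, 6 for Blum — Ferraro by 11–6.
Ferraro vs Park: Ferraro is ranked higher on 1+3 = 4 ballots, Park on 13. Park wins 13–4.
Dube vs Ruiz: 16 to 1, Dube.
Dube vs Blum: 5+3+5 = 13 for Dube, 4 for Blum — Dube by 13–4.
Dube vs Park: 5+3+5 = 13 for Dube, 4 for Park — Dube by 13–4.
Ruiz vs Blum: 4 to 13, Blum.
Ruiz vs Park: 9 to 8, Ruiz.
Blum vs Park: Blum preferred on 1+5+3 = 9 ballots; Blum wins 9–8.
Only Dube has no losses; Dube is the Condorcet winner.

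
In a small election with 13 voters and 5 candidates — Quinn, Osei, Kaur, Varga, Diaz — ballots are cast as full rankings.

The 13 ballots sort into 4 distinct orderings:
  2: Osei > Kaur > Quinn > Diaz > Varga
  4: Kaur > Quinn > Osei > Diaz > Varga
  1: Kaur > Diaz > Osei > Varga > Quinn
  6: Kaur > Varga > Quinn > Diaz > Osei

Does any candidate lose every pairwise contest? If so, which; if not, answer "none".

none

Head-to-head results (13 voters):
Quinn–Osei: Quinn 10–3.
Quinn vs Kaur: Kaur, 13–0.
Quinn vs Varga: Varga wins 7–6.
Quinn vs Diaz: Quinn wins 12–1.
Osei vs Kaur: Kaur, 11–2.
Osei vs Varga: Osei is ranked higher on 2+4+1 = 7 ballots, Varga on 6. Osei wins 7–6.
Osei vs Diaz: 2+4 = 6 for Osei, 7 for Diaz — Diaz by 7–6.
Kaur vs Varga: 2+4+1+6 = 13 for Kaur, 0 for Varga — Kaur by 13–0.
Kaur–Diaz: Kaur 13–0.
Varga vs Diaz: Diaz wins 7–6.
No candidate is winless: Quinn beats Osei; Osei beats Varga; Kaur beats Quinn; Varga beats Quinn; Diaz beats Osei. There is no Condorcet loser.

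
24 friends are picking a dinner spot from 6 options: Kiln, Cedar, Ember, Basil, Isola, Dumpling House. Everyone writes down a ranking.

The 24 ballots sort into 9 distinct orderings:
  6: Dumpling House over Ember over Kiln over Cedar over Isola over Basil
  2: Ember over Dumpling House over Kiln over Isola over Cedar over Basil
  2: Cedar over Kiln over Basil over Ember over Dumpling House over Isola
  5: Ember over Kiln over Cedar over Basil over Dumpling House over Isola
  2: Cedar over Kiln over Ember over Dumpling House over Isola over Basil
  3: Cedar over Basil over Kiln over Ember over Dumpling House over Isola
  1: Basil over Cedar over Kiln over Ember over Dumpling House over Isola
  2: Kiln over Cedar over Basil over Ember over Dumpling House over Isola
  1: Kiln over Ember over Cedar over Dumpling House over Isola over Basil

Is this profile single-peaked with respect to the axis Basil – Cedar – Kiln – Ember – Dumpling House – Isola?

yes

Axis positions: Basil=1, Cedar=2, Kiln=3, Ember=4, Dumpling House=5, Isola=6.
Group 1 (peak Dumpling House at position 5): ranking walks positions 5-4-3-2-6-1, expanding outward from the peak — single-peaked.
Group 2 (peak Ember at position 4): ranking walks positions 4-5-3-6-2-1, expanding outward from the peak — single-peaked.
Group 3 (peak Cedar at position 2): ranking walks positions 2-3-1-4-5-6, expanding outward from the peak — single-peaked.
Group 4 (peak Ember at position 4): ranking walks positions 4-3-2-1-5-6, expanding outward from the peak — single-peaked.
Group 5 (peak Cedar at position 2): ranking walks positions 2-3-4-5-6-1, expanding outward from the peak — single-peaked.
Group 6 (peak Cedar at position 2): ranking walks positions 2-1-3-4-5-6, expanding outward from the peak — single-peaked.
Group 7 (peak Basil at position 1): ranking walks positions 1-2-3-4-5-6, expanding outward from the peak — single-peaked.
Group 8 (peak Kiln at position 3): ranking walks positions 3-2-1-4-5-6, expanding outward from the peak — single-peaked.
Group 9 (peak Kiln at position 3): ranking walks positions 3-4-2-5-6-1, expanding outward from the peak — single-peaked.
Every ranking is single-peaked on this axis.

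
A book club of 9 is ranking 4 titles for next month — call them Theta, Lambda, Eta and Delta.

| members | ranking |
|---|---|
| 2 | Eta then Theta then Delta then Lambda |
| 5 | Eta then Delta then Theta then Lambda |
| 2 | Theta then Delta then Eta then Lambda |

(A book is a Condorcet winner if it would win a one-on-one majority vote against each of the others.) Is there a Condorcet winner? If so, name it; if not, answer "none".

Eta

Pairwise majorities:
Theta vs Lambda: Theta wins 9–0.
Theta vs Eta: Eta wins 7–2.
Theta vs Delta: Theta preferred on 2+2 = 4 ballots; Delta wins 5–4.
Lambda vs Eta: Lambda preferred on 0 ballots; Eta wins 9–0.
Lambda vs Delta: 0 to 9, Delta.
Eta vs Delta: 2+5 = 7 for Eta, 2 for Delta — Eta by 7–2.
Eta beats each of Theta, Lambda, Delta — Eta is the Condorcet winner.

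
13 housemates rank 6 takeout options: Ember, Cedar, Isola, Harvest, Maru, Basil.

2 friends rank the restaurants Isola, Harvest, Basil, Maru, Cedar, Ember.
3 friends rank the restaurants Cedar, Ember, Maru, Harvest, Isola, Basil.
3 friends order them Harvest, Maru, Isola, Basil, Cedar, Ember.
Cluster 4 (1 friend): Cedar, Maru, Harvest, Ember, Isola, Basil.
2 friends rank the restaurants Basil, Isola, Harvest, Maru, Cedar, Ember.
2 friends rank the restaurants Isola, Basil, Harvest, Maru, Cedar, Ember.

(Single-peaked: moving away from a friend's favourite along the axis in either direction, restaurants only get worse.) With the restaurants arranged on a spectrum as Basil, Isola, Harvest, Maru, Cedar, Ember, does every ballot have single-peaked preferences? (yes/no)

Axis positions: Basil=1, Isola=2, Harvest=3, Maru=4, Cedar=5, Ember=6.
Cluster 1 (peak Isola at position 2): ranking walks positions 2-3-1-4-5-6, expanding outward from the peak — single-peaked.
Cluster 2 (peak Cedar at position 5): ranking walks positions 5-6-4-3-2-1, expanding outward from the peak — single-peaked.
Cluster 3 (peak Harvest at position 3): ranking walks positions 3-4-2-1-5-6, expanding outward from the peak — single-peaked.
Cluster 4 (peak Cedar at position 5): ranking walks positions 5-4-3-6-2-1, expanding outward from the peak — single-peaked.
Cluster 5 (peak Basil at position 1): ranking walks positions 1-2-3-4-5-6, expanding outward from the peak — single-peaked.
Cluster 6 (peak Isola at position 2): ranking walks positions 2-1-3-4-5-6, expanding outward from the peak — single-peaked.
Every ranking is single-peaked on this axis.

yes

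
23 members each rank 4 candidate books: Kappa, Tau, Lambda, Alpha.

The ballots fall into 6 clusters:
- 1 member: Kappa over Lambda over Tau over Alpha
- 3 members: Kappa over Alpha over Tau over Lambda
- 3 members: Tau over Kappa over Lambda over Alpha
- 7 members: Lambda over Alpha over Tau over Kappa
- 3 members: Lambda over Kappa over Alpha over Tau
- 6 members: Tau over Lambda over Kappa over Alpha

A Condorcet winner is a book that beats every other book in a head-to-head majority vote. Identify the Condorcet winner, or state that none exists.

Check each pair by majority over 23 ballots:
Kappa vs Tau: 7 to 16, Tau.
Kappa–Lambda: Lambda 16–7.
Kappa–Alpha: Kappa 16–7.
Tau vs Lambda: Tau wins 12–11.
Tau vs Alpha: Alpha, 13–10.
Lambda vs Alpha: Lambda, 20–3.
No book is unbeaten: Kappa loses to Tau; Tau loses to Alpha; Lambda loses to Tau; Alpha loses to Kappa. In particular Kappa → Alpha → Tau → Kappa is a majority cycle — no Condorcet winner exists.

none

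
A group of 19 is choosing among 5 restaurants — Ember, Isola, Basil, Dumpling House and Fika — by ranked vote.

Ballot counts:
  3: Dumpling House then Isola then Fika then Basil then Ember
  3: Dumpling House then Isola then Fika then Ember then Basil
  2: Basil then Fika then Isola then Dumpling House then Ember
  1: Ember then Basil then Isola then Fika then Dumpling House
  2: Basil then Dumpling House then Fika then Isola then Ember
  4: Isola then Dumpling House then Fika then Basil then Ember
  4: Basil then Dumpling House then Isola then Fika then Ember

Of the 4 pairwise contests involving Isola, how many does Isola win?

Isola against each rival (19 friends):
Isola vs Ember: Isola, 18–1.
Isola vs Basil: Isola preferred on 3+3+4 = 10 ballots; Isola wins 10–9.
Isola vs Dumpling House: 7 to 12, Dumpling House.
Isola vs Fika: Isola is ranked higher on 3+3+1+4+4 = 15 ballots, Fika on 4. Isola wins 15–4.
Isola beats Ember, Basil, Fika; loses to Dumpling House — 3 pairwise wins.

3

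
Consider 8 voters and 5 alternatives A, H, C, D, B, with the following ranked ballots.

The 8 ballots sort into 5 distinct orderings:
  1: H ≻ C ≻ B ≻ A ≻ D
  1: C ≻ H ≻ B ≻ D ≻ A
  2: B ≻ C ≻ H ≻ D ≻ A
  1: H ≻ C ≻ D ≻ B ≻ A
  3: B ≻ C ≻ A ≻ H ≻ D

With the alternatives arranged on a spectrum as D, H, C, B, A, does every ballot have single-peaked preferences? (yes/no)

yes

Axis positions: D=1, H=2, C=3, B=4, A=5.
Bloc 1 (peak H at position 2): ranking walks positions 2-3-4-5-1, expanding outward from the peak — single-peaked.
Bloc 2 (peak C at position 3): ranking walks positions 3-2-4-1-5, expanding outward from the peak — single-peaked.
Bloc 3 (peak B at position 4): ranking walks positions 4-3-2-1-5, expanding outward from the peak — single-peaked.
Bloc 4 (peak H at position 2): ranking walks positions 2-3-1-4-5, expanding outward from the peak — single-peaked.
Bloc 5 (peak B at position 4): ranking walks positions 4-3-5-2-1, expanding outward from the peak — single-peaked.
Every ranking is single-peaked on this axis.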